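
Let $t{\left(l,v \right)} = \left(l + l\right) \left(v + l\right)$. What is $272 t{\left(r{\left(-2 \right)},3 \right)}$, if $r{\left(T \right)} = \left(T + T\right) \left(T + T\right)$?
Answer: $165376$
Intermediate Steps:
$r{\left(T \right)} = 4 T^{2}$ ($r{\left(T \right)} = 2 T 2 T = 4 T^{2}$)
$t{\left(l,v \right)} = 2 l \left(l + v\right)$
$272 t{\left(r{\left(-2 \right)},3 \right)} = 272 \cdot 2 \cdot 4 \left(-2\right)^{2} \left(4 \left(-2\right)^{2} + 3\right) = 272 \cdot 2 \cdot 4 \cdot 4 \left(4 \cdot 4 + 3\right) = 272 \cdot 2 \cdot 16 \left(16 + 3\right) = 272 \cdot 2 \cdot 16 \cdot 19 = 272 \cdot 608 = 165376$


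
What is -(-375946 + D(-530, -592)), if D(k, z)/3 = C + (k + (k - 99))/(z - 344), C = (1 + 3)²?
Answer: 117279017/312 ≈ 3.7589e+5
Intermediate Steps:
C = 16 (C = 4² = 16)
D(k, z) = 48 + 3*(-99 + 2*k)/(-344 + z) (D(k, z) = 3*(16 + (k + (k - 99))/(z - 344)) = 3*(16 + (k + (-99 + k))/(-344 + z)) = 3*(16 + (-99 + 2*k)/(-344 + z)) = 48 + 3*(-99 + 2*k)/(-344 + z))
-(-375946 + D(-530, -592)) = -(-375946 + 3*(-5603 + 2*(-530) + 16*(-592))/(-344 - 592)) = -(-375946 + 3*(-5603 - 1060 - 9472)/(-936)) = -(-375946 + 3*(-1/936)*(-16135)) = -(-375946 + 16135/312) = -1*(-117279017/312) = 117279017/312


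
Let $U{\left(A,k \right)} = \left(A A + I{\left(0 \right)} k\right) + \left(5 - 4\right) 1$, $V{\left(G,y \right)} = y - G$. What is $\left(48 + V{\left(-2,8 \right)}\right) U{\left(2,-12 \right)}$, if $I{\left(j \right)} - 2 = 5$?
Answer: $-4582$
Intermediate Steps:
$I{\left(j \right)} = 7$ ($I{\left(j \right)} = 2 + 5 = 7$)
$U{\left(A,k \right)} = 1 + A^{2} + 7 k$ ($U{\left(A,k \right)} = \left(A A + 7 k\right) + \left(5 - 4\right) 1 = \left(A^{2} + 7 k\right) + 1 \cdot 1 = \left(A^{2} + 7 k\right) + 1 = 1 + A^{2} + 7 k$)
$\left(48 + V{\left(-2,8 \right)}\right) U{\left(2,-12 \right)} = \left(48 + \left(8 - -2\right)\right) \left(1 + 2^{2} + 7 \left(-12\right)\right) = \left(48 + \left(8 + 2\right)\right) \left(1 + 4 - 84\right) = \left(48 + 10\right) \left(-79\right) = 58 \left(-79\right) = -4582$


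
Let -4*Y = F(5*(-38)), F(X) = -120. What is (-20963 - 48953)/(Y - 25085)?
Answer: 69916/25055 ≈ 2.7905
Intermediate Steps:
Y = 30 (Y = -¼*(-120) = 30)
(-20963 - 48953)/(Y - 25085) = (-20963 - 48953)/(30 - 25085) = -69916/(-25055) = -69916*(-1/25055) = 69916/25055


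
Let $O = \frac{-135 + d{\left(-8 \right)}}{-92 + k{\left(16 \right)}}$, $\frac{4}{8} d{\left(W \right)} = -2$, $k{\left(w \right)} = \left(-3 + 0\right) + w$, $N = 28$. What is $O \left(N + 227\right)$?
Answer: $\frac{35445}{79} \approx 448.67$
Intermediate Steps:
$k{\left(w \right)} = -3 + w$
$d{\left(W \right)} = -4$ ($d{\left(W \right)} = 2 \left(-2\right) = -4$)
$O = \frac{139}{79}$ ($O = \frac{-135 - 4}{-92 + \left(-3 + 16\right)} = - \frac{139}{-92 + 13} = - \frac{139}{-79} = \left(-139\right) \left(- \frac{1}{79}\right) = \frac{139}{79} \approx 1.7595$)
$O \left(N + 227\right) = \frac{139 \left(28 + 227\right)}{79} = \frac{139}{79} \cdot 255 = \frac{35445}{79}$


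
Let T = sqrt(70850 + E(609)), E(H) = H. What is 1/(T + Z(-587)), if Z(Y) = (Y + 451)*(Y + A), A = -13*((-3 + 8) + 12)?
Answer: 109888/12075301085 - sqrt(71459)/12075301085 ≈ 9.0781e-6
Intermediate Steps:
A = -221 (A = -13*(5 + 12) = -13*17 = -221)
T = sqrt(71459) (T = sqrt(70850 + 609) = sqrt(71459) ≈ 267.32)
Z(Y) = (-221 + Y)*(451 + Y) (Z(Y) = (Y + 451)*(Y - 221) = (451 + Y)*(-221 + Y) = (-221 + Y)*(451 + Y))
1/(T + Z(-587)) = 1/(sqrt(71459) + (-99671 + (-587)**2 + 230*(-587))) = 1/(sqrt(71459) + (-99671 + 344569 - 135010)) = 1/(sqrt(71459) + 109888) = 1/(109888 + sqrt(71459))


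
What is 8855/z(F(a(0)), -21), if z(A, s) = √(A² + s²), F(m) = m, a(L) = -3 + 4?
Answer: 8855*√442/442 ≈ 421.19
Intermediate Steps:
a(L) = 1
8855/z(F(a(0)), -21) = 8855/(√(1² + (-21)²)) = 8855/(√(1 + 441)) = 8855/(√442) = 8855*(√442/442) = 8855*√442/442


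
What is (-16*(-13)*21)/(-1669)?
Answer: -4368/1669 ≈ -2.6171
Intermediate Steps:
(-16*(-13)*21)/(-1669) = (208*21)*(-1/1669) = 4368*(-1/1669) = -4368/1669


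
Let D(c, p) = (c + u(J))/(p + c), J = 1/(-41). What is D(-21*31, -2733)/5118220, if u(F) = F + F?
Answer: 26693/710122315680 ≈ 3.7589e-8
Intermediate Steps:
J = -1/41 ≈ -0.024390
u(F) = 2*F
D(c, p) = (-2/41 + c)/(c + p) (D(c, p) = (c + 2*(-1/41))/(p + c) = (c - 2/41)/(c + p) = (-2/41 + c)/(c + p))
D(-21*31, -2733)/5118220 = ((-2/41 - 21*31)/(-21*31 - 2733))/5118220 = ((-2/41 - 651)/(-651 - 2733))*(1/5118220) = (-26693/41/(-3384))*(1/5118220) = -1/3384*(-26693/41)*(1/5118220) = (26693/138744)*(1/5118220) = 26693/710122315680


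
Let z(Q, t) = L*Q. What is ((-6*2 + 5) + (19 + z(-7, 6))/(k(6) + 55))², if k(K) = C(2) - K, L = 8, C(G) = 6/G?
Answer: 160801/2704 ≈ 59.468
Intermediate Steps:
z(Q, t) = 8*Q
k(K) = 3 - K (k(K) = 6/2 - K = 6*(½) - K = 3 - K)
((-6*2 + 5) + (19 + z(-7, 6))/(k(6) + 55))² = ((-6*2 + 5) + (19 + 8*(-7))/((3 - 1*6) + 55))² = ((-12 + 5) + (19 - 56)/((3 - 6) + 55))² = (-7 - 37/(-3 + 55))² = (-7 - 37/52)² = (-401/52)² = 160801/2704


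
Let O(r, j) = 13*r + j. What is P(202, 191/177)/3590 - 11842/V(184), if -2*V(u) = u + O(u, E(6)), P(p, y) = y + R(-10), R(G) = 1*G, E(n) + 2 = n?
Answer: 16717167/1821566 ≈ 9.1774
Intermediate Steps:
E(n) = -2 + n
O(r, j) = j + 13*r
R(G) = G
P(p, y) = -10 + y (P(p, y) = y - 10 = -10 + y)
V(u) = -2 - 7*u (V(u) = -(u + ((-2 + 6) + 13*u))/2 = -(u + (4 + 13*u))/2 = -(4 + 14*u)/2 = -2 - 7*u)
P(202, 191/177)/3590 - 11842/V(184) = (-10 + 191/177)/3590 - 11842/(-2 - 7*184) = (-10 + 191*(1/177))*(1/3590) - 11842/(-2 - 1288) = (-10 + 191/177)*(1/3590) - 11842/(-1290) = -1579/177*1/3590 - 11842*(-1/1290) = -1579/635430 + 5921/645 = 16717167/1821566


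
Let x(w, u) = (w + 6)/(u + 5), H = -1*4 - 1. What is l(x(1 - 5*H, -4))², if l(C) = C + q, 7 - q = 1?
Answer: 1444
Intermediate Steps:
q = 6 (q = 7 - 1*1 = 7 - 1 = 6)
H = -5 (H = -4 - 1 = -5)
x(w, u) = (6 + w)/(5 + u)
l(C) = 6 + C (l(C) = C + 6 = 6 + C)
l(x(1 - 5*H, -4))² = (6 + (6 + (1 - 5*(-5)))/(5 - 4))² = (6 + (6 + (1 + 25))/1)² = (6 + 1*(6 + 26))² = (6 + 1*32)² = (6 + 32)² = 38² = 1444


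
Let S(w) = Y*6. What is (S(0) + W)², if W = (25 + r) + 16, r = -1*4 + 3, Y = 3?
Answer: 3364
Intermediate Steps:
r = -1 (r = -4 + 3 = -1)
S(w) = 18 (S(w) = 3*6 = 18)
W = 40 (W = (25 - 1) + 16 = 24 + 16 = 40)
(S(0) + W)² = (18 + 40)² = 58² = 3364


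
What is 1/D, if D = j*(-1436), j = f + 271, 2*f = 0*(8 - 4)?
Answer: -1/389156 ≈ -2.5697e-6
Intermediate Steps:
f = 0 (f = (0*(8 - 4))/2 = (0*4)/2 = (1/2)*0 = 0)
j = 271 (j = 0 + 271 = 271)
D = -389156 (D = 271*(-1436) = -389156)
1/D = 1/(-389156) = -1/389156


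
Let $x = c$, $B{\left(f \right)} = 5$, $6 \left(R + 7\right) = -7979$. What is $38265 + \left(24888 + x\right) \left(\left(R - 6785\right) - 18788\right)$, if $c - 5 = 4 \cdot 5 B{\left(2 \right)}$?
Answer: $- \frac{1345038399}{2} \approx -6.7252 \cdot 10^{8}$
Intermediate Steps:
$R = - \frac{8021}{6}$ ($R = -7 + \frac{1}{6} \left(-7979\right) = -7 - \frac{7979}{6} = - \frac{8021}{6} \approx -1336.8$)
$c = 105$ ($c = 5 + 4 \cdot 5 \cdot 5 = 5 + 20 \cdot 5 = 5 + 100 = 105$)
$x = 105$
$38265 + \left(24888 + x\right) \left(\left(R - 6785\right) - 18788\right) = 38265 + \left(24888 + 105\right) \left(\left(- \frac{8021}{6} - 6785\right) - 18788\right) = 38265 + 24993 \left(\left(- \frac{8021}{6} - 6785\right) - 18788\right) = 38265 + 24993 \left(- \frac{48731}{6} - 18788\right) = 38265 + 24993 \left(- \frac{161459}{6}\right) = 38265 - \frac{1345114929}{2} = - \frac{1345038399}{2}$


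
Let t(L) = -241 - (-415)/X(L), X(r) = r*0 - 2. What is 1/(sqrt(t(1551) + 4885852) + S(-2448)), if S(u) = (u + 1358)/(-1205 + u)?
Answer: -7963540/130385642491863 + 13344409*sqrt(19541614)/130385642491863 ≈ 0.00045237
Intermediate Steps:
X(r) = -2 (X(r) = 0 - 2 = -2)
S(u) = (1358 + u)/(-1205 + u)
t(L) = -897/2 (t(L) = -241 - (-415)/(-2) = -241 - (-415)*(-1)/2 = -241 - 1*415/2 = -241 - 415/2 = -897/2)
1/(sqrt(t(1551) + 4885852) + S(-2448)) = 1/(sqrt(-897/2 + 4885852) + (1358 - 2448)/(-1205 - 2448)) = 1/(sqrt(9770807/2) - 1090/(-3653)) = 1/(sqrt(19541614)/2 - 1/3653*(-1090)) = 1/(sqrt(19541614)/2 + 1090/3653) = 1/(1090/3653 + sqrt(19541614)/2)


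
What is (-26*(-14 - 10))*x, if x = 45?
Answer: 28080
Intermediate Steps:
(-26*(-14 - 10))*x = -26*(-14 - 10)*45 = -26*(-24)*45 = 624*45 = 28080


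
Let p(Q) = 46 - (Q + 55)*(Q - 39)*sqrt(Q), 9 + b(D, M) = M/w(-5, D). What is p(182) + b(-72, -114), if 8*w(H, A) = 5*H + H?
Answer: 337/5 - 33891*sqrt(182) ≈ -4.5715e+5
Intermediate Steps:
w(H, A) = 3*H/4 (w(H, A) = (5*H + H)/8 = (6*H)/8 = 3*H/4)
b(D, M) = -9 - 4*M/15 (b(D, M) = -9 + M/(((3/4)*(-5))) = -9 + M/(-15/4) = -9 + M*(-4/15) = -9 - 4*M/15)
p(Q) = 46 - sqrt(Q)*(-39 + Q)*(55 + Q) (p(Q) = 46 - (55 + Q)*(-39 + Q)*sqrt(Q) = 46 - (-39 + Q)*(55 + Q)*sqrt(Q) = 46 - sqrt(Q)*(-39 + Q)*(55 + Q))
p(182) + b(-72, -114) = (46 - 182**(5/2) - 2912*sqrt(182) + 2145*sqrt(182)) + (-9 - 4/15*(-114)) = (46 - 33124*sqrt(182) - 2912*sqrt(182) + 2145*sqrt(182)) + (-9 + 152/5) = (46 - 33124*sqrt(182) - 2912*sqrt(182) + 2145*sqrt(182)) + 107/5 = (46 - 33891*sqrt(182)) + 107/5 = 337/5 - 33891*sqrt(182)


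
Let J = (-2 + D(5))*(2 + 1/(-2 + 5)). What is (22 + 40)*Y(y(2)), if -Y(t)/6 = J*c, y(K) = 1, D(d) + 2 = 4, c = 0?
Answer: 0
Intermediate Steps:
D(d) = 2 (D(d) = -2 + 4 = 2)
J = 0 (J = (-2 + 2)*(2 + 1/(-2 + 5)) = 0*(2 + 1/3) = 0*(2 + ⅓) = 0*(7/3) = 0)
Y(t) = 0 (Y(t) = -0*0 = -6*0 = 0)
(22 + 40)*Y(y(2)) = (22 + 40)*0 = 62*0 = 0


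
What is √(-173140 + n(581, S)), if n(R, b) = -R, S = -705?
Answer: I*√173721 ≈ 416.8*I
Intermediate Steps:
√(-173140 + n(581, S)) = √(-173140 - 1*581) = √(-173140 - 581) = √(-173721) = I*√173721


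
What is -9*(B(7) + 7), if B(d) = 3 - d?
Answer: -27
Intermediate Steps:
-9*(B(7) + 7) = -9*((3 - 1*7) + 7) = -9*((3 - 7) + 7) = -9*(-4 + 7) = -9*3 = -27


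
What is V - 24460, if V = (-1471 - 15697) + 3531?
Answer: -38097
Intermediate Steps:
V = -13637 (V = -17168 + 3531 = -13637)
V - 24460 = -13637 - 24460 = -38097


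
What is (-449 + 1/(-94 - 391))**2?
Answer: 47422030756/235225 ≈ 2.0160e+5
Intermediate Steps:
(-449 + 1/(-94 - 391))**2 = (-449 + 1/(-485))**2 = (-449 - 1/485)**2 = (-217766/485)**2 = 47422030756/235225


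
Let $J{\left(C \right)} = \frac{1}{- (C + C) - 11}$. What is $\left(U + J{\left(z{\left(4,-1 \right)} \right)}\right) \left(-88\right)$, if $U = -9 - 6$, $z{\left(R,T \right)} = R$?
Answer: $\frac{25168}{19} \approx 1324.6$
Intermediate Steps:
$U = -15$
$J{\left(C \right)} = \frac{1}{-11 - 2 C}$ ($J{\left(C \right)} = \frac{1}{- 2 C - 11} = \frac{1}{-11 - 2 C}$)
$\left(U + J{\left(z{\left(4,-1 \right)} \right)}\right) \left(-88\right) = \left(-15 - \frac{1}{11 + 2 \cdot 4}\right) \left(-88\right) = \left(-15 - \frac{1}{11 + 8}\right) \left(-88\right) = \left(-15 - \frac{1}{19}\right) \left(-88\right) = \left(- \frac{286}{19}\right) \left(-88\right) = \frac{25168}{19}$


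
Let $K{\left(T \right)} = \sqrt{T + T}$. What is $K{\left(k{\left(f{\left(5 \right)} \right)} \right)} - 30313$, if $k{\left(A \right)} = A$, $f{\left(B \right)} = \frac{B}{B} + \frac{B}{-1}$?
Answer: $-30313 + 2 i \sqrt{2} \approx -30313.0 + 2.8284 i$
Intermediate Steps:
$f{\left(B \right)} = 1 - B$ ($f{\left(B \right)} = 1 + B \left(-1\right) = 1 - B$)
$K{\left(T \right)} = \sqrt{2} \sqrt{T}$ ($K{\left(T \right)} = \sqrt{2 T} = \sqrt{2} \sqrt{T}$)
$K{\left(k{\left(f{\left(5 \right)} \right)} \right)} - 30313 = \sqrt{2} \sqrt{1 - 5} - 30313 = \sqrt{2} \sqrt{-4} - 30313 = \sqrt{2} \cdot 2 i - 30313 = 2 i \sqrt{2} - 30313 = -30313 + 2 i \sqrt{2}$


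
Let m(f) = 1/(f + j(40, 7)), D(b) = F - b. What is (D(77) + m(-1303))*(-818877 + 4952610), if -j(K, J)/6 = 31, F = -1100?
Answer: -7244590304082/1489 ≈ -4.8654e+9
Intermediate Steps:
j(K, J) = -186 (j(K, J) = -6*31 = -186)
D(b) = -1100 - b
m(f) = 1/(-186 + f) (m(f) = 1/(f - 186) = 1/(-186 + f))
(D(77) + m(-1303))*(-818877 + 4952610) = ((-1100 - 1*77) + 1/(-186 - 1303))*(-818877 + 4952610) = ((-1100 - 77) + 1/(-1489))*4133733 = (-1177 - 1/1489)*4133733 = -1752554/1489*4133733 = -7244590304082/1489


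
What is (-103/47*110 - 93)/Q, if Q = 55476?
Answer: -15701/2607372 ≈ -0.0060218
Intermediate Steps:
(-103/47*110 - 93)/Q = (-103/47*110 - 93)/55476 = (-103*1/47*110 - 93)*(1/55476) = (-103/47*110 - 93)*(1/55476) = (-11330/47 - 93)*(1/55476) = -15701/47*1/55476 = -15701/2607372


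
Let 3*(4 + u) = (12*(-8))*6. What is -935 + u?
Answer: -1131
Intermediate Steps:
u = -196 (u = -4 + ((12*(-8))*6)/3 = -4 + (-96*6)/3 = -4 + (⅓)*(-576) = -4 - 192 = -196)
-935 + u = -935 - 196 = -1131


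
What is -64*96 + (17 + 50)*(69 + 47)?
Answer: 1628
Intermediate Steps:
-64*96 + (17 + 50)*(69 + 47) = -6144 + 67*116 = -6144 + 7772 = 1628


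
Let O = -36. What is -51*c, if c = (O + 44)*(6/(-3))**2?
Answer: -1632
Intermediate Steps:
c = 32 (c = (-36 + 44)*(6/(-3))**2 = 8*(6*(-1/3))**2 = 8*(-2)**2 = 8*4 = 32)
-51*c = -51*32 = -1632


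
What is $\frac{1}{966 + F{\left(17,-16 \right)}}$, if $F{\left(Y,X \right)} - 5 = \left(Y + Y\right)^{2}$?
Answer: $\frac{1}{2127} \approx 0.00047015$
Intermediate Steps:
$F{\left(Y,X \right)} = 5 + 4 Y^{2}$ ($F{\left(Y,X \right)} = 5 + \left(Y + Y\right)^{2} = 5 + \left(2 Y\right)^{2} = 5 + 4 Y^{2}$)
$\frac{1}{966 + F{\left(17,-16 \right)}} = \frac{1}{966 + \left(5 + 4 \cdot 17^{2}\right)} = \frac{1}{966 + \left(5 + 4 \cdot 289\right)} = \frac{1}{966 + \left(5 + 1156\right)} = \frac{1}{966 + 1161} = \frac{1}{2127}$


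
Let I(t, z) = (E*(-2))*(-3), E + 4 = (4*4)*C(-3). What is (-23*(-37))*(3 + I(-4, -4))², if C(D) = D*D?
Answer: 604762299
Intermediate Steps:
C(D) = D²
E = 140 (E = -4 + (4*4)*(-3)² = -4 + 16*9 = -4 + 144 = 140)
I(t, z) = 840 (I(t, z) = (140*(-2))*(-3) = -280*(-3) = 840)
(-23*(-37))*(3 + I(-4, -4))² = (-23*(-37))*(3 + 840)² = 851*843² = 851*710649 = 604762299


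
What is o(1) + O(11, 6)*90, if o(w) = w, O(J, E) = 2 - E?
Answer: -359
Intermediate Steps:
o(1) + O(11, 6)*90 = 1 + (2 - 1*6)*90 = 1 + (2 - 6)*90 = 1 - 4*90 = 1 - 360 = -359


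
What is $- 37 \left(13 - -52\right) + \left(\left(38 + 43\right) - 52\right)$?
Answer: $-2376$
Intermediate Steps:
$- 37 \left(13 - -52\right) + \left(\left(38 + 43\right) - 52\right) = - 37 \left(13 + 52\right) + \left(81 - 52\right) = \left(-37\right) 65 + 29 = -2405 + 29 = -2376$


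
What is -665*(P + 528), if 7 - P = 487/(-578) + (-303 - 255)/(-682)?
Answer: -2262120525/6358 ≈ -3.5579e+5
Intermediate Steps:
P = 44661/6358 (P = 7 - (487/(-578) + (-303 - 255)/(-682)) = 7 - (487*(-1/578) - 558*(-1/682)) = 7 - (-487/578 + 9/11) = 7 - 1*(-155/6358) = 7 + 155/6358 = 44661/6358 ≈ 7.0244)
-665*(P + 528) = -665*(44661/6358 + 528) = -665*3401685/6358 = -2262120525/6358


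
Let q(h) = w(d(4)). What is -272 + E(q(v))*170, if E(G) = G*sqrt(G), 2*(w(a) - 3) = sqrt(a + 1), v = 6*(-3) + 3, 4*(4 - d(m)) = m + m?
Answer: -272 + 85*sqrt(2)*(6 + sqrt(3))**(3/2)/2 ≈ 1020.2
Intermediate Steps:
d(m) = 4 - m/2 (d(m) = 4 - (m + m)/4 = 4 - m/2)
v = -15 (v = -18 + 3 = -15)
w(a) = 3 + sqrt(1 + a)/2 (w(a) = 3 + sqrt(a + 1)/2 = 3 + sqrt(1 + a)/2)
q(h) = 3 + sqrt(3)/2 (q(h) = 3 + sqrt(1 + (4 - 1/2*4))/2 = 3 + sqrt(1 + (4 - 2))/2 = 3 + sqrt(1 + 2)/2 = 3 + sqrt(3)/2)
E(G) = G**(3/2)
-272 + E(q(v))*170 = -272 + (3 + sqrt(3)/2)**(3/2)*170 = -272 + 170*(3 + sqrt(3)/2)**(3/2)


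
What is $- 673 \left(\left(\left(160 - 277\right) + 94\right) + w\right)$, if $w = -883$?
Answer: $609738$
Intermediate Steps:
$- 673 \left(\left(\left(160 - 277\right) + 94\right) + w\right) = - 673 \left(\left(\left(160 - 277\right) + 94\right) - 883\right) = - 673 \left(\left(-117 + 94\right) - 883\right) = - 673 \left(-23 - 883\right) = \left(-673\right) \left(-906\right) = 609738$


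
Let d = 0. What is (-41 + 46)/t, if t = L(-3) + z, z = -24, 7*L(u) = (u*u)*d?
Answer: -5/24 ≈ -0.20833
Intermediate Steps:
L(u) = 0 (L(u) = ((u*u)*0)/7 = (u²*0)/7 = (⅐)*0 = 0)
t = -24 (t = 0 - 24 = -24)
(-41 + 46)/t = (-41 + 46)/(-24) = 5*(-1/24) = -5/24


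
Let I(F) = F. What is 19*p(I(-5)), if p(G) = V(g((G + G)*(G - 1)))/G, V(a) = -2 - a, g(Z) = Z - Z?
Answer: 38/5 ≈ 7.6000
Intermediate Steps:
g(Z) = 0
p(G) = -2/G (p(G) = (-2 - 1*0)/G = (-2 + 0)/G = -2/G)
19*p(I(-5)) = 19*(-2/(-5)) = 19*(-2*(-⅕)) = 19*(⅖) = 38/5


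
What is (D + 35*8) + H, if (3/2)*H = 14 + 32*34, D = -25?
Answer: 2969/3 ≈ 989.67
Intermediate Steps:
H = 2204/3 (H = 2*(14 + 32*34)/3 = 2*(14 + 1088)/3 = (2/3)*1102 = 2204/3 ≈ 734.67)
(D + 35*8) + H = (-25 + 35*8) + 2204/3 = (-25 + 280) + 2204/3 = 255 + 2204/3 = 2969/3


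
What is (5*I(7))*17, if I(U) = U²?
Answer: 4165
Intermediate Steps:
(5*I(7))*17 = (5*7²)*17 = (5*49)*17 = 245*17 = 4165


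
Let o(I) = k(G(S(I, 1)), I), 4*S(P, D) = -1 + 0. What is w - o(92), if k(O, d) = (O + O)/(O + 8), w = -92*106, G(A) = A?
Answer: -302310/31 ≈ -9751.9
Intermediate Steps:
S(P, D) = -¼ (S(P, D) = (-1 + 0)/4 = (¼)*(-1) = -¼)
w = -9752
k(O, d) = 2*O/(8 + O) (k(O, d) = (2*O)/(8 + O) = 2*O/(8 + O))
o(I) = -2/31 (o(I) = 2*(-¼)/(8 - ¼) = 2*(-¼)/(31/4) = 2*(-¼)*(4/31) = -2/31)
w - o(92) = -9752 - 1*(-2/31) = -9752 + 2/31 = -302310/31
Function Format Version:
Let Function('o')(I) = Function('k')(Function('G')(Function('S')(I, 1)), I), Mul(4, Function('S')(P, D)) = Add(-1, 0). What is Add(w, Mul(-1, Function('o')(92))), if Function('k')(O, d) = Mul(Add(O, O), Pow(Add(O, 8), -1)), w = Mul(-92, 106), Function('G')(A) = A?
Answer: Rational(-302310, 31) ≈ -9751.9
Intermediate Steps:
Function('S')(P, D) = Rational(-1, 4) (Function('S')(P, D) = Mul(Rational(1, 4), Add(-1, 0)) = Mul(Rational(1, 4), -1) = Rational(-1, 4))
w = -9752
Function('k')(O, d) = Mul(2, O, Pow(Add(8, O), -1)) (Function('k')(O, d) = Mul(Mul(2, O), Pow(Add(8, O), -1)) = Mul(2, O, Pow(Add(8, O), -1)))
Function('o')(I) = Rational(-2, 31) (Function('o')(I) = Mul(2, Rational(-1, 4), Pow(Add(8, Rational(-1, 4)), -1)) = Mul(2, Rational(-1, 4), Pow(Rational(31, 4), -1)) = Mul(2, Rational(-1, 4), Rational(4, 31)) = Rational(-2, 31))
Add(w, Mul(-1, Function('o')(92))) = Add(-9752, Mul(-1, Rational(-2, 31))) = Add(-9752, Rational(2, 31)) = Rational(-302310, 31)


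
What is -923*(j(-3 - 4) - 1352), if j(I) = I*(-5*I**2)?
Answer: -335049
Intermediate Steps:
j(I) = -5*I**3
-923*(j(-3 - 4) - 1352) = -923*(-5*(-3 - 4)**3 - 1352) = -923*(-5*(-7)**3 - 1352) = -923*(-5*(-343) - 1352) = -923*(1715 - 1352) = -923*363 = -335049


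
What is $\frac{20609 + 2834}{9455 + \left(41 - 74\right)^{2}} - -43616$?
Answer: $\frac{459910547}{10544} \approx 43618.0$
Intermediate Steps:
$\frac{20609 + 2834}{9455 + \left(41 - 74\right)^{2}} - -43616 = \frac{23443}{9455 + \left(-33\right)^{2}} + 43616 = \frac{23443}{9455 + 1089} + 43616 = \frac{23443}{10544} + 43616 = \frac{459910547}{10544}$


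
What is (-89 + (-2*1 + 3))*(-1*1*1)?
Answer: 88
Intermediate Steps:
(-89 + (-2*1 + 3))*(-1*1*1) = (-89 + (-2 + 3))*(-1*1) = (-89 + 1)*(-1) = -88*(-1) = 88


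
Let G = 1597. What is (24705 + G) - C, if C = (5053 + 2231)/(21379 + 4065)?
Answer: 167305201/6361 ≈ 26302.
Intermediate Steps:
C = 1821/6361 (C = 7284/25444 = 7284*(1/25444) = 1821/6361 ≈ 0.28628)
(24705 + G) - C = (24705 + 1597) - 1*1821/6361 = 26302 - 1821/6361 = 167305201/6361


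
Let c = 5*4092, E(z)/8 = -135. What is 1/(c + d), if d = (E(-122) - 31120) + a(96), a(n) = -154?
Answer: -1/11894 ≈ -8.4076e-5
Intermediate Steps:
E(z) = -1080 (E(z) = 8*(-135) = -1080)
c = 20460
d = -32354 (d = (-1080 - 31120) - 154 = -32200 - 154 = -32354)
1/(c + d) = 1/(20460 - 32354) = 1/(-11894) = -1/11894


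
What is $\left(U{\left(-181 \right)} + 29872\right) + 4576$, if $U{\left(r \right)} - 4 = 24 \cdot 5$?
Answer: $34572$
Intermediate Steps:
$U{\left(r \right)} = 124$ ($U{\left(r \right)} = 4 + 24 \cdot 5 = 4 + 120 = 124$)
$\left(U{\left(-181 \right)} + 29872\right) + 4576 = \left(124 + 29872\right) + 4576 = 29996 + 4576 = 34572$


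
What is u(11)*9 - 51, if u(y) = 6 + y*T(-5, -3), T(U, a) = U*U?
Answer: 2478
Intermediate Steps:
T(U, a) = U²
u(y) = 6 + 25*y (u(y) = 6 + y*(-5)² = 6 + y*25 = 6 + 25*y)
u(11)*9 - 51 = (6 + 25*11)*9 - 51 = (6 + 275)*9 - 51 = 281*9 - 51 = 2529 - 51 = 2478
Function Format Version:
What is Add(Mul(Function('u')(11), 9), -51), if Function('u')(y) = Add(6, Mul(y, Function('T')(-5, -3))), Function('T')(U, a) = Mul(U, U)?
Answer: 2478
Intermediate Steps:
Function('T')(U, a) = Pow(U, 2)
Function('u')(y) = Add(6, Mul(25, y)) (Function('u')(y) = Add(6, Mul(y, Pow(-5, 2))) = Add(6, Mul(y, 25)) = Add(6, Mul(25, y)))
Add(Mul(Function('u')(11), 9), -51) = Add(Mul(Add(6, Mul(25, 11)), 9), -51) = Add(Mul(Add(6, 275), 9), -51) = Add(Mul(281, 9), -51) = Add(2529, -51) = 2478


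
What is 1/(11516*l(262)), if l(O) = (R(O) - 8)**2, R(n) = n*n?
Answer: 1/54250730111936 ≈ 1.8433e-14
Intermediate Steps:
R(n) = n**2
l(O) = (-8 + O**2)**2 (l(O) = (O**2 - 8)**2 = (-8 + O**2)**2)
1/(11516*l(262)) = 1/(11516*((-8 + 262**2)**2)) = 1/(11516*((-8 + 68644)**2)) = 1/(11516*(68636**2)) = (1/11516)/4710900496 = (1/11516)*(1/4710900496) = 1/54250730111936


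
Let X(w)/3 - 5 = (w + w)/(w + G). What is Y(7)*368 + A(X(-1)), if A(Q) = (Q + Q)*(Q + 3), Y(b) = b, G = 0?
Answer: 3584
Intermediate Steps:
X(w) = 21 (X(w) = 15 + 3*((w + w)/(w + 0)) = 15 + 3*((2*w)/w) = 15 + 3*2 = 15 + 6 = 21)
A(Q) = 2*Q*(3 + Q) (A(Q) = (2*Q)*(3 + Q) = 2*Q*(3 + Q))
Y(7)*368 + A(X(-1)) = 7*368 + 2*21*(3 + 21) = 2576 + 2*21*24 = 2576 + 1008 = 3584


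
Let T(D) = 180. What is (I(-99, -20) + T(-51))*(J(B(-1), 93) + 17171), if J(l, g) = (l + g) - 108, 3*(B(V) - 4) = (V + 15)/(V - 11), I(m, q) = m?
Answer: 2779857/2 ≈ 1.3899e+6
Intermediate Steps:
B(V) = 4 + (15 + V)/(3*(-11 + V)) (B(V) = 4 + ((V + 15)/(V - 11))/3 = 4 + ((15 + V)/(-11 + V))/3 = 4 + (15 + V)/(3*(-11 + V)))
J(l, g) = -108 + g + l (J(l, g) = (g + l) - 108 = -108 + g + l)
(I(-99, -20) + T(-51))*(J(B(-1), 93) + 17171) = (-99 + 180)*((-108 + 93 + 13*(-9 - 1)/(3*(-11 - 1))) + 17171) = 81*((-108 + 93 + (13/3)*(-10)/(-12)) + 17171) = 81*((-108 + 93 + (13/3)*(-1/12)*(-10)) + 17171) = 81*((-108 + 93 + 65/18) + 17171) = 81*(-205/18 + 17171) = 81*(308873/18) = 2779857/2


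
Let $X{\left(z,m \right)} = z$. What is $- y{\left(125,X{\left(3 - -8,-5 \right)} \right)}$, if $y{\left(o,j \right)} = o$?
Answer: $-125$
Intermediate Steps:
$- y{\left(125,X{\left(3 - -8,-5 \right)} \right)} = \left(-1\right) 125 = -125$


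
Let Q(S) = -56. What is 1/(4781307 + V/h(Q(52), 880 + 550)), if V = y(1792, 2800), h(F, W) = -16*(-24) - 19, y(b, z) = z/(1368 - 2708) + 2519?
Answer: 24455/116927031318 ≈ 2.0915e-7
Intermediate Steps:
y(b, z) = 2519 - z/1340 (y(b, z) = z/(-1340) + 2519 = -z/1340 + 2519 = 2519 - z/1340)
h(F, W) = 365 (h(F, W) = 384 - 19 = 365)
V = 168633/67 (V = 2519 - 1/1340*2800 = 2519 - 140/67 = 168633/67 ≈ 2516.9)
1/(4781307 + V/h(Q(52), 880 + 550)) = 1/(4781307 + (168633/67)/365) = 1/(4781307 + (168633/67)*(1/365)) = 1/(4781307 + 168633/24455) = 1/(116927031318/24455) = 24455/116927031318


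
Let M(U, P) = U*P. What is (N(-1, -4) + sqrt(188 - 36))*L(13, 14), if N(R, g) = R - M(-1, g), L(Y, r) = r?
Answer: -70 + 28*sqrt(38) ≈ 102.60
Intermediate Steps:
M(U, P) = P*U
N(R, g) = R + g (N(R, g) = R - g*(-1) = R - (-1)*g = R + g)
(N(-1, -4) + sqrt(188 - 36))*L(13, 14) = ((-1 - 4) + sqrt(188 - 36))*14 = (-5 + sqrt(152))*14 = (-5 + 2*sqrt(38))*14 = -70 + 28*sqrt(38)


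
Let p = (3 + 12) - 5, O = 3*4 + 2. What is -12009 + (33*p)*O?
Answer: -7389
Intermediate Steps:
O = 14 (O = 12 + 2 = 14)
p = 10 (p = 15 - 5 = 10)
-12009 + (33*p)*O = -12009 + (33*10)*14 = -12009 + 330*14 = -12009 + 4620 = -7389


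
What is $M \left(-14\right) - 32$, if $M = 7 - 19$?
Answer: $136$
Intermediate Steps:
$M = -12$
$M \left(-14\right) - 32 = \left(-12\right) \left(-14\right) - 32 = 168 - 32 = 136$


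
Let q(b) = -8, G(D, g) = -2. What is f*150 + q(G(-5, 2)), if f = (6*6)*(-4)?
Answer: -21608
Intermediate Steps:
f = -144 (f = 36*(-4) = -144)
f*150 + q(G(-5, 2)) = -144*150 - 8 = -21600 - 8 = -21608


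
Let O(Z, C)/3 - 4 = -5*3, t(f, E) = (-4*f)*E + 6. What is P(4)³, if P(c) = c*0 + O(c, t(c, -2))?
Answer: -35937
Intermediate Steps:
t(f, E) = 6 - 4*E*f (t(f, E) = -4*E*f + 6 = 6 - 4*E*f)
O(Z, C) = -33 (O(Z, C) = 12 + 3*(-5*3) = 12 + 3*(-15) = 12 - 45 = -33)
P(c) = -33 (P(c) = c*0 - 33 = 0 - 33 = -33)
P(4)³ = (-33)³ = -35937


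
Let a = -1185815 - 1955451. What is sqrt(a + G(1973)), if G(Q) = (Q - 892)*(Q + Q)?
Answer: 2*sqrt(281090) ≈ 1060.4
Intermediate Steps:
G(Q) = 2*Q*(-892 + Q) (G(Q) = (-892 + Q)*(2*Q) = 2*Q*(-892 + Q))
a = -3141266
sqrt(a + G(1973)) = sqrt(-3141266 + 2*1973*(-892 + 1973)) = sqrt(-3141266 + 2*1973*1081) = sqrt(-3141266 + 4265626) = sqrt(1124360) = 2*sqrt(281090)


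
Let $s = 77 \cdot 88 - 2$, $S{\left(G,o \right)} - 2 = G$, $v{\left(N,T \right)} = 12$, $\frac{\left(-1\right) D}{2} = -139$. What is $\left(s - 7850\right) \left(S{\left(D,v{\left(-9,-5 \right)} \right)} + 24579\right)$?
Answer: $-26748284$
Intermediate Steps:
$D = 278$ ($D = \left(-2\right) \left(-139\right) = 278$)
$S{\left(G,o \right)} = 2 + G$
$s = 6774$ ($s = 6776 - 2 = 6774$)
$\left(s - 7850\right) \left(S{\left(D,v{\left(-9,-5 \right)} \right)} + 24579\right) = \left(6774 - 7850\right) \left(\left(2 + 278\right) + 24579\right) = - 1076 \left(280 + 24579\right) = \left(-1076\right) 24859 = -26748284$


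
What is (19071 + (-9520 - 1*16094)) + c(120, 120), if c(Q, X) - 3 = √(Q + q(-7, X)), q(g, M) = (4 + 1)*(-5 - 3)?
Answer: -6540 + 4*√5 ≈ -6531.1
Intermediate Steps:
q(g, M) = -40 (q(g, M) = 5*(-8) = -40)
c(Q, X) = 3 + √(-40 + Q) (c(Q, X) = 3 + √(Q - 40) = 3 + √(-40 + Q))
(19071 + (-9520 - 1*16094)) + c(120, 120) = (19071 + (-9520 - 1*16094)) + (3 + √(-40 + 120)) = (19071 + (-9520 - 16094)) + (3 + √80) = (19071 - 25614) + (3 + 4*√5) = -6543 + (3 + 4*√5) = -6540 + 4*√5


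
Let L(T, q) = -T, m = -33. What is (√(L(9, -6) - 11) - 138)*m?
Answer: 4554 - 66*I*√5 ≈ 4554.0 - 147.58*I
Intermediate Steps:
(√(L(9, -6) - 11) - 138)*m = (√(-1*9 - 11) - 138)*(-33) = (√(-9 - 11) - 138)*(-33) = (√(-20) - 138)*(-33) = (2*I*√5 - 138)*(-33) = (-138 + 2*I*√5)*(-33) = 4554 - 66*I*√5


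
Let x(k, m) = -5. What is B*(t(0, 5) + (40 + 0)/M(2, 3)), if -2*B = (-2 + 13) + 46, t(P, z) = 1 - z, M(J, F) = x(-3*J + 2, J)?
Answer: 342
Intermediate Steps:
M(J, F) = -5
B = -57/2 (B = -((-2 + 13) + 46)/2 = -(11 + 46)/2 = -1/2*57 = -57/2 ≈ -28.500)
B*(t(0, 5) + (40 + 0)/M(2, 3)) = -57*((1 - 1*5) + (40 + 0)/(-5))/2 = -57*((1 - 5) + 40*(-1/5))/2 = -57*(-4 - 8)/2 = -57/2*(-12) = 342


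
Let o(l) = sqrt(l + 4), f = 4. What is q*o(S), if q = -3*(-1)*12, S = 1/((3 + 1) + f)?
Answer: 9*sqrt(66) ≈ 73.116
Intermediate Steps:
S = 1/8 (S = 1/((3 + 1) + 4) = 1/(4 + 4) = 1/8 ≈ 0.12500)
o(l) = sqrt(4 + l)
q = 36 (q = 3*12 = 36)
q*o(S) = 36*sqrt(4 + 1/8) = 36*sqrt(33/8) = 36*(sqrt(66)/4) = 9*sqrt(66)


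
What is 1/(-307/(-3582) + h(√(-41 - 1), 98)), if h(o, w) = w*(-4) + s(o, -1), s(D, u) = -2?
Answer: -3582/1411001 ≈ -0.0025386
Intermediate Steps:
h(o, w) = -2 - 4*w (h(o, w) = w*(-4) - 2 = -4*w - 2 = -2 - 4*w)
1/(-307/(-3582) + h(√(-41 - 1), 98)) = 1/(-307/(-3582) + (-2 - 4*98)) = 1/(-307*(-1/3582) + (-2 - 392)) = 1/(307/3582 - 394) = 1/(-1411001/3582) = -3582/1411001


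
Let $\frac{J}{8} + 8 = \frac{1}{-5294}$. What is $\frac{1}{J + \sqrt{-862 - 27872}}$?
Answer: $- \frac{224216782}{115014164375} - \frac{7006609 i \sqrt{28734}}{230028328750} \approx -0.0019495 - 0.0051633 i$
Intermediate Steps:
$J = - \frac{169412}{2647}$ ($J = -64 + \frac{8}{-5294} = -64 + 8 \left(- \frac{1}{5294}\right) = -64 - \frac{4}{2647} = - \frac{169412}{2647} \approx -64.001$)
$\frac{1}{J + \sqrt{-862 - 27872}} = \frac{1}{- \frac{169412}{2647} + \sqrt{-862 - 27872}} = \frac{1}{- \frac{169412}{2647} + \sqrt{-28734}} = \frac{1}{- \frac{169412}{2647} + i \sqrt{28734}}$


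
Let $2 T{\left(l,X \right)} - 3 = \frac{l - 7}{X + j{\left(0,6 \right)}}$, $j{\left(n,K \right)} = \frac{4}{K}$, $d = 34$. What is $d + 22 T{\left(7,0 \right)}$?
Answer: $67$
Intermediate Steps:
$T{\left(l,X \right)} = \frac{3}{2} + \frac{-7 + l}{2 \left(\frac{2}{3} + X\right)}$ ($T{\left(l,X \right)} = \frac{3}{2} + \frac{\left(l - 7\right) \frac{1}{X + \frac{4}{6}}}{2} = \frac{3}{2} + \frac{\left(-7 + l\right) \frac{1}{X + 4 \cdot \frac{1}{6}}}{2} = \frac{3}{2} + \frac{\left(-7 + l\right) \frac{1}{X + \frac{2}{3}}}{2} = \frac{3}{2} + \frac{\left(-7 + l\right) \frac{1}{\frac{2}{3} + X}}{2} = \frac{3}{2} + \frac{\frac{1}{\frac{2}{3} + X} \left(-7 + l\right)}{2} = \frac{3}{2} + \frac{-7 + l}{2 \left(\frac{2}{3} + X\right)}$)
$d + 22 T{\left(7,0 \right)} = 34 + 22 \frac{3 \left(-5 + 7 + 3 \cdot 0\right)}{2 \left(2 + 3 \cdot 0\right)} = 34 + 22 \frac{3 \left(-5 + 7 + 0\right)}{2 \left(2 + 0\right)} = 34 + 22 \cdot \frac{3}{2} \cdot \frac{1}{2} \cdot 2 = 34 + 22 \cdot \frac{3}{2} = 34 + 33 = 67$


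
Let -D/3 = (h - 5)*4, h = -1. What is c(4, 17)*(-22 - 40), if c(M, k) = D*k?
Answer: -75888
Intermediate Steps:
D = 72 (D = -3*(-1 - 5)*4 = -(-18)*4 = -3*(-24) = 72)
c(M, k) = 72*k
c(4, 17)*(-22 - 40) = (72*17)*(-22 - 40) = 1224*(-62) = -75888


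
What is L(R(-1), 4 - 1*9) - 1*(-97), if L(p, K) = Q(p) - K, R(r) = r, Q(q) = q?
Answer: 101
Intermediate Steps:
L(p, K) = p - K
L(R(-1), 4 - 1*9) - 1*(-97) = (-1 - (4 - 1*9)) - 1*(-97) = (-1 - (4 - 9)) + 97 = (-1 - 1*(-5)) + 97 = (-1 + 5) + 97 = 4 + 97 = 101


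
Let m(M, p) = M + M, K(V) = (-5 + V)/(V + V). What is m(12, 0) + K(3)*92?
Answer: -20/3 ≈ -6.6667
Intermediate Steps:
K(V) = (-5 + V)/(2*V) (K(V) = (-5 + V)/((2*V)) = (-5 + V)*(1/(2*V)) = (-5 + V)/(2*V))
m(M, p) = 2*M
m(12, 0) + K(3)*92 = 2*12 + ((½)*(-5 + 3)/3)*92 = 24 + ((½)*(⅓)*(-2))*92 = 24 - ⅓*92 = 24 - 92/3 = -20/3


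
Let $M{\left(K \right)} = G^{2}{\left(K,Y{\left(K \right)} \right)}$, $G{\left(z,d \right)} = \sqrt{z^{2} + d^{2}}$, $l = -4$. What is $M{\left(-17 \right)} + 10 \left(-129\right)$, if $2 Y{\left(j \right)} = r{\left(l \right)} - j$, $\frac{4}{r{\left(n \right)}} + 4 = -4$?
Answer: $- \frac{14927}{16} \approx -932.94$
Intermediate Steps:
$r{\left(n \right)} = - \frac{1}{2}$ ($r{\left(n \right)} = \frac{4}{-4 - 4} = \frac{4}{-8} = 4 \left(- \frac{1}{8}\right) = - \frac{1}{2}$)
$Y{\left(j \right)} = - \frac{1}{4} - \frac{j}{2}$ ($Y{\left(j \right)} = \frac{- \frac{1}{2} - j}{2} = - \frac{1}{4} - \frac{j}{2}$)
$G{\left(z,d \right)} = \sqrt{d^{2} + z^{2}}$
$M{\left(K \right)} = K^{2} + \left(- \frac{1}{4} - \frac{K}{2}\right)^{2}$ ($M{\left(K \right)} = \left(\sqrt{\left(- \frac{1}{4} - \frac{K}{2}\right)^{2} + K^{2}}\right)^{2} = \left(\sqrt{K^{2} + \left(- \frac{1}{4} - \frac{K}{2}\right)^{2}}\right)^{2} = K^{2} + \left(- \frac{1}{4} - \frac{K}{2}\right)^{2}$)
$M{\left(-17 \right)} + 10 \left(-129\right) = \left(\frac{1}{16} + \frac{1}{4} \left(-17\right) + \frac{5 \left(-17\right)^{2}}{4}\right) + 10 \left(-129\right) = \left(\frac{1}{16} - \frac{17}{4} + \frac{5}{4} \cdot 289\right) - 1290 = \left(\frac{1}{16} - \frac{17}{4} + \frac{1445}{4}\right) - 1290 = \frac{5713}{16} - 1290 = - \frac{14927}{16}$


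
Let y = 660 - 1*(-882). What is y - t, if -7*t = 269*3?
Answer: 11601/7 ≈ 1657.3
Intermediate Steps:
t = -807/7 (t = -269*3/7 = -⅐*807 = -807/7 ≈ -115.29)
y = 1542 (y = 660 + 882 = 1542)
y - t = 1542 - 1*(-807/7) = 1542 + 807/7 = 11601/7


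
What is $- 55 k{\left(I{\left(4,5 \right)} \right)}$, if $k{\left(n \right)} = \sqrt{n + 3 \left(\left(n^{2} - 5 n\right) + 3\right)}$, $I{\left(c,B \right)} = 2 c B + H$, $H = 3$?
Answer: $- 55 \sqrt{4954} \approx -3871.2$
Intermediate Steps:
$I{\left(c,B \right)} = 3 + 2 B c$ ($I{\left(c,B \right)} = 2 c B + 3 = 2 B c + 3 = 3 + 2 B c$)
$k{\left(n \right)} = \sqrt{9 - 14 n + 3 n^{2}}$ ($k{\left(n \right)} = \sqrt{n + 3 \left(3 + n^{2} - 5 n\right)} = \sqrt{n + \left(9 - 15 n + 3 n^{2}\right)} = \sqrt{9 - 14 n + 3 n^{2}}$)
$- 55 k{\left(I{\left(4,5 \right)} \right)} = - 55 \sqrt{9 - 14 \left(3 + 2 \cdot 5 \cdot 4\right) + 3 \left(3 + 2 \cdot 5 \cdot 4\right)^{2}} = - 55 \sqrt{9 - 14 \left(3 + 40\right) + 3 \left(3 + 40\right)^{2}} = - 55 \sqrt{9 - 602 + 3 \cdot 43^{2}} = - 55 \sqrt{9 - 602 + 3 \cdot 1849} = - 55 \sqrt{9 - 602 + 5547} = - 55 \sqrt{4954}$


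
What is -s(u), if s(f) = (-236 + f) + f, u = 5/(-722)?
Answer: 85201/361 ≈ 236.01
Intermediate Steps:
u = -5/722 (u = 5*(-1/722) = -5/722 ≈ -0.0069252)
s(f) = -236 + 2*f
-s(u) = -(-236 + 2*(-5/722)) = -(-236 - 5/361) = -1*(-85201/361) = 85201/361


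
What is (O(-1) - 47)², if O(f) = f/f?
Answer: 2116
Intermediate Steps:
O(f) = 1
(O(-1) - 47)² = (1 - 47)² = (-46)² = 2116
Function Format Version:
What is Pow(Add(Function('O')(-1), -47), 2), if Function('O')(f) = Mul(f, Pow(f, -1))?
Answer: 2116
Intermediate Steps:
Function('O')(f) = 1
Pow(Add(Function('O')(-1), -47), 2) = Pow(Add(1, -47), 2) = Pow(-46, 2) = 2116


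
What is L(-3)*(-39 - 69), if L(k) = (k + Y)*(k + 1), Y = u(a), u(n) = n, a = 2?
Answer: -216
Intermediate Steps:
Y = 2
L(k) = (1 + k)*(2 + k) (L(k) = (k + 2)*(k + 1) = (2 + k)*(1 + k) = (1 + k)*(2 + k))
L(-3)*(-39 - 69) = (2 + (-3)**2 + 3*(-3))*(-39 - 69) = (2 + 9 - 9)*(-108) = 2*(-108) = -216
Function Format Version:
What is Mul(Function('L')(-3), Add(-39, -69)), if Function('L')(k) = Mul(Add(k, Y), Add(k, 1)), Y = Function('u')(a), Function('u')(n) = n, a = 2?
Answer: -216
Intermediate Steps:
Y = 2
Function('L')(k) = Mul(Add(1, k), Add(2, k)) (Function('L')(k) = Mul(Add(k, 2), Add(k, 1)) = Mul(Add(2, k), Add(1, k)) = Mul(Add(1, k), Add(2, k)))
Mul(Function('L')(-3), Add(-39, -69)) = Mul(Add(2, Pow(-3, 2), Mul(3, -3)), Add(-39, -69)) = Mul(Add(2, 9, -9), -108) = Mul(2, -108) = -216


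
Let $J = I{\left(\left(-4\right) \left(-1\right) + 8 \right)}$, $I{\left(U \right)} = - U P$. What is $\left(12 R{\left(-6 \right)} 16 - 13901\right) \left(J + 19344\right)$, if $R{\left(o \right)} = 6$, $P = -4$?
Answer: $-247228608$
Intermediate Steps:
$I{\left(U \right)} = 4 U$ ($I{\left(U \right)} = - U \left(-4\right) = 4 U$)
$J = 48$ ($J = 4 \left(\left(-4\right) \left(-1\right) + 8\right) = 4 \left(4 + 8\right) = 4 \cdot 12 = 48$)
$\left(12 R{\left(-6 \right)} 16 - 13901\right) \left(J + 19344\right) = \left(12 \cdot 6 \cdot 16 - 13901\right) \left(48 + 19344\right) = \left(72 \cdot 16 - 13901\right) 19392 = \left(1152 - 13901\right) 19392 = \left(-12749\right) 19392 = -247228608$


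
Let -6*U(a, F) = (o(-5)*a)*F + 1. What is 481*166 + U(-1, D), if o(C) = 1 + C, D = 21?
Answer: 478991/6 ≈ 79832.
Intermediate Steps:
U(a, F) = -⅙ + 2*F*a/3 (U(a, F) = -(((1 - 5)*a)*F + 1)/6 = -((-4*a)*F + 1)/6 = -(-4*F*a + 1)/6 = -(1 - 4*F*a)/6 = -⅙ + 2*F*a/3)
481*166 + U(-1, D) = 481*166 + (-⅙ + (⅔)*21*(-1)) = 79846 + (-⅙ - 14) = 79846 - 85/6 = 478991/6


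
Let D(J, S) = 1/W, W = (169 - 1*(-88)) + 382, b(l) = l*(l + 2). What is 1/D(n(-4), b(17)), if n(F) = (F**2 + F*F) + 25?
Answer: 639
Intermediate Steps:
b(l) = l*(2 + l)
W = 639 (W = (169 + 88) + 382 = 257 + 382 = 639)
n(F) = 25 + 2*F**2 (n(F) = (F**2 + F**2) + 25 = 2*F**2 + 25 = 25 + 2*F**2)
D(J, S) = 1/639
1/D(n(-4), b(17)) = 1/(1/639) = 639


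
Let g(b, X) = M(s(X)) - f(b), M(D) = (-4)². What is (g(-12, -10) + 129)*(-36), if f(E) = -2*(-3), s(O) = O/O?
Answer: -5004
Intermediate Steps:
s(O) = 1
M(D) = 16
f(E) = 6
g(b, X) = 10 (g(b, X) = 16 - 1*6 = 16 - 6 = 10)
(g(-12, -10) + 129)*(-36) = (10 + 129)*(-36) = 139*(-36) = -5004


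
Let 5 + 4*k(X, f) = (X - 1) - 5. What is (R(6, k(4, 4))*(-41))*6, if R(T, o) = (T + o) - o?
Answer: -1476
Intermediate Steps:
k(X, f) = -11/4 + X/4 (k(X, f) = -5/4 + ((X - 1) - 5)/4 = -5/4 + ((-1 + X) - 5)/4 = -5/4 + (-6 + X)/4 = -5/4 + (-3/2 + X/4) = -11/4 + X/4)
R(T, o) = T
(R(6, k(4, 4))*(-41))*6 = (6*(-41))*6 = -246*6 = -1476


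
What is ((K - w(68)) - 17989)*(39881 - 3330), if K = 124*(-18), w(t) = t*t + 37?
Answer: -909461982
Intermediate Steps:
w(t) = 37 + t² (w(t) = t² + 37 = 37 + t²)
K = -2232
((K - w(68)) - 17989)*(39881 - 3330) = ((-2232 - (37 + 68²)) - 17989)*(39881 - 3330) = ((-2232 - (37 + 4624)) - 17989)*36551 = ((-2232 - 1*4661) - 17989)*36551 = ((-2232 - 4661) - 17989)*36551 = (-6893 - 17989)*36551 = -24882*36551 = -909461982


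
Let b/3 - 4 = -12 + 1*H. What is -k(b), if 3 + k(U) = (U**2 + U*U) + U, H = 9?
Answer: -18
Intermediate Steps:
b = 3 (b = 12 + 3*(-12 + 1*9) = 12 + 3*(-12 + 9) = 12 + 3*(-3) = 12 - 9 = 3)
k(U) = -3 + U + 2*U**2 (k(U) = -3 + ((U**2 + U*U) + U) = -3 + ((U**2 + U**2) + U) = -3 + (2*U**2 + U) = -3 + (U + 2*U**2) = -3 + U + 2*U**2)
-k(b) = -(-3 + 3 + 2*3**2) = -(-3 + 3 + 2*9) = -(-3 + 3 + 18) = -1*18 = -18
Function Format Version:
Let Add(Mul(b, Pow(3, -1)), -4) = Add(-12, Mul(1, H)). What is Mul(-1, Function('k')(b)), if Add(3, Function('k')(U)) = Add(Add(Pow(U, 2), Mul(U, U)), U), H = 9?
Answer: -18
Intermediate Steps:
b = 3 (b = Add(12, Mul(3, Add(-12, Mul(1, 9)))) = Add(12, Mul(3, Add(-12, 9))) = Add(12, Mul(3, -3)) = Add(12, -9) = 3)
Function('k')(U) = Add(-3, U, Mul(2, Pow(U, 2))) (Function('k')(U) = Add(-3, Add(Add(Pow(U, 2), Mul(U, U)), U)) = Add(-3, Add(Add(Pow(U, 2), Pow(U, 2)), U)) = Add(-3, Add(Mul(2, Pow(U, 2)), U)) = Add(-3, Add(U, Mul(2, Pow(U, 2)))) = Add(-3, U, Mul(2, Pow(U, 2))))
Mul(-1, Function('k')(b)) = Mul(-1, Add(-3, 3, Mul(2, Pow(3, 2)))) = Mul(-1, Add(-3, 3, Mul(2, 9))) = Mul(-1, Add(-3, 3, 18)) = Mul(-1, 18) = -18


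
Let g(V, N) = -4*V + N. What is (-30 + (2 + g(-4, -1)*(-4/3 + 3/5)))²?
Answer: 1521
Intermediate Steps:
g(V, N) = N - 4*V
(-30 + (2 + g(-4, -1)*(-4/3 + 3/5)))² = (-30 + (2 + (-1 - 4*(-4))*(-4/3 + 3/5)))² = (-30 + (2 + (-1 + 16)*(-4*⅓ + 3*(⅕))))² = (-30 + (2 + 15*(-4/3 + ⅗)))² = (-30 + (2 + 15*(-11/15)))² = (-30 + (2 - 11))² = (-30 - 9)² = (-39)² = 1521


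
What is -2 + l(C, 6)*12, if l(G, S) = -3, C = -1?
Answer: -38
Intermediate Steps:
-2 + l(C, 6)*12 = -2 - 3*12 = -2 - 36 = -38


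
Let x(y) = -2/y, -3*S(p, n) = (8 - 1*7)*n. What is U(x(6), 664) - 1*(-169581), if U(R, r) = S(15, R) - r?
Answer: 1520254/9 ≈ 1.6892e+5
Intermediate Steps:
S(p, n) = -n/3 (S(p, n) = -(8 - 1*7)*n/3 = -(8 - 7)*n/3 = -n/3)
U(R, r) = -r - R/3 (U(R, r) = -R/3 - r = -r - R/3)
U(x(6), 664) - 1*(-169581) = (-1*664 - (-2)/(3*6)) - 1*(-169581) = (-664 - (-2)/(3*6)) + 169581 = (-664 - ⅓*(-⅓)) + 169581 = (-664 + ⅑) + 169581 = -5975/9 + 169581 = 1520254/9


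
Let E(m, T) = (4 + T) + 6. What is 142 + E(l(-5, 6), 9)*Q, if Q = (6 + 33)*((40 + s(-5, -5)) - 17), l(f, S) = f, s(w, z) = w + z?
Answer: 9775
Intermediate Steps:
E(m, T) = 10 + T
Q = 507 (Q = (6 + 33)*((40 + (-5 - 5)) - 17) = 39*((40 - 10) - 17) = 39*(30 - 17) = 39*13 = 507)
142 + E(l(-5, 6), 9)*Q = 142 + (10 + 9)*507 = 142 + 19*507 = 142 + 9633 = 9775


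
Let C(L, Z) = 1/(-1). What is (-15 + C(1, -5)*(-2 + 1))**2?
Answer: 196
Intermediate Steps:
C(L, Z) = -1
(-15 + C(1, -5)*(-2 + 1))**2 = (-15 - (-2 + 1))**2 = (-15 - 1*(-1))**2 = (-15 + 1)**2 = (-14)**2 = 196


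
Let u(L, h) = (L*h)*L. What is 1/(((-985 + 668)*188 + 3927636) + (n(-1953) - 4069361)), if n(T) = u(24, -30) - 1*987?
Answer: -1/219588 ≈ -4.5540e-6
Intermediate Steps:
u(L, h) = h*L²
n(T) = -18267 (n(T) = -30*24² - 1*987 = -30*576 - 987 = -17280 - 987 = -18267)
1/(((-985 + 668)*188 + 3927636) + (n(-1953) - 4069361)) = 1/(((-985 + 668)*188 + 3927636) + (-18267 - 4069361)) = 1/((-317*188 + 3927636) - 4087628) = 1/((-59596 + 3927636) - 4087628) = 1/(3868040 - 4087628) = 1/(-219588) = -1/219588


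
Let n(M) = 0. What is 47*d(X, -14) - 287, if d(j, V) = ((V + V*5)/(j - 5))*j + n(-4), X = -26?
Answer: -111545/31 ≈ -3598.2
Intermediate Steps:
d(j, V) = 6*V*j/(-5 + j) (d(j, V) = ((V + V*5)/(j - 5))*j + 0 = ((V + 5*V)/(-5 + j))*j + 0 = ((6*V)/(-5 + j))*j + 0 = (6*V/(-5 + j))*j + 0 = 6*V*j/(-5 + j) + 0 = 6*V*j/(-5 + j))
47*d(X, -14) - 287 = 47*(6*(-14)*(-26)/(-5 - 26)) - 287 = 47*(6*(-14)*(-26)/(-31)) - 287 = 47*(6*(-14)*(-26)*(-1/31)) - 287 = 47*(-2184/31) - 287 = -102648/31 - 287 = -111545/31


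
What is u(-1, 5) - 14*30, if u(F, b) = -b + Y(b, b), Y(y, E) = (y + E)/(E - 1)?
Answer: -845/2 ≈ -422.50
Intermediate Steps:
Y(y, E) = (E + y)/(-1 + E)
u(F, b) = -b + 2*b/(-1 + b) (u(F, b) = -b + (b + b)/(-1 + b) = -b + (2*b)/(-1 + b) = -b + 2*b/(-1 + b))
u(-1, 5) - 14*30 = 5*(3 - 1*5)/(-1 + 5) - 14*30 = 5*(3 - 5)/4 - 420 = 5*(1/4)*(-2) - 420 = -5/2 - 420 = -845/2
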